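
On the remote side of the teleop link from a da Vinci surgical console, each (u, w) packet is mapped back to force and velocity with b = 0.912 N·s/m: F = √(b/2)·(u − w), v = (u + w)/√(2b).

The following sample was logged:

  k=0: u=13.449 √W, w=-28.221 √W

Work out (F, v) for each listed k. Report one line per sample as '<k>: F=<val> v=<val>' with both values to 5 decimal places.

0: F=28.13882 v=-10.93772

k=0: u−w=41.67000, u+w=-14.77200; √(b/2)=0.67528, √(2b)=1.35056; F=0.67528×41.67=28.13882, v=-14.77200/1.35056=-10.93772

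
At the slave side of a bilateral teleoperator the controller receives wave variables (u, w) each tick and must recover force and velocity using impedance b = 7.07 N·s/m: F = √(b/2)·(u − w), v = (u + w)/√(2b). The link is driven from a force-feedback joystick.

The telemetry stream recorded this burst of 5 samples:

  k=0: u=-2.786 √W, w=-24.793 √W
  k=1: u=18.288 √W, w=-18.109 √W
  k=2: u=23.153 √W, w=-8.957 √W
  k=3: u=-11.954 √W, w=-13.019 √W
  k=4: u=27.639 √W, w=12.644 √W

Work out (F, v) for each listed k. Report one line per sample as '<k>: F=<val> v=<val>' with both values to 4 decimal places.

k=0: u−w=22.0070, u+w=-27.5790; √(b/2)=1.8802, √(2b)=3.7603; F=1.8802×22.007=41.3767, v=-27.5790/3.7603=-7.3342
k=1: u−w=36.3970, u+w=0.1790; √(b/2)=1.8802, √(2b)=3.7603; F=1.8802×36.397=68.4322, v=0.1790/3.7603=0.0476
k=2: u−w=32.1100, u+w=14.1960; √(b/2)=1.8802, √(2b)=3.7603; F=1.8802×32.11=60.3719, v=14.1960/3.7603=3.7752
k=3: u−w=1.0650, u+w=-24.9730; √(b/2)=1.8802, √(2b)=3.7603; F=1.8802×1.065=2.0024, v=-24.9730/3.7603=-6.6412
k=4: u−w=14.9950, u+w=40.2830; √(b/2)=1.8802, √(2b)=3.7603; F=1.8802×14.995=28.1930, v=40.2830/3.7603=10.7127

0: F=41.3767 v=-7.3342
1: F=68.4322 v=0.0476
2: F=60.3719 v=3.7752
3: F=2.0024 v=-6.6412
4: F=28.1930 v=10.7127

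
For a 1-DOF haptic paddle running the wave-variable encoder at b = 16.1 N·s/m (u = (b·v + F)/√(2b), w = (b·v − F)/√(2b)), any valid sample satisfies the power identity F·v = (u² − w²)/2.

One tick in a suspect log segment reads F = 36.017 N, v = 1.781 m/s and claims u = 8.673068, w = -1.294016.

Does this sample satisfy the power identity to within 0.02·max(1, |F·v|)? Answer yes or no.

no

F·v = 36.017×1.781 = 64.146277 W.
(u² − w²)/2 = (75.222109 − 1.674477)/2 = 36.773816 W.
|Δ| = 27.372461;  2% of max(1, |F·v|) = 1.282926.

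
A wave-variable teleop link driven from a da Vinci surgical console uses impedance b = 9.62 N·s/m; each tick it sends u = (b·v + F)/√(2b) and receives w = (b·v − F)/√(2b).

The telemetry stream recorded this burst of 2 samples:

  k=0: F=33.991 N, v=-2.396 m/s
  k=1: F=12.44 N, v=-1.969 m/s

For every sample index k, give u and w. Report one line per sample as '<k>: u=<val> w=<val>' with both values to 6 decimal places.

k=0: b·v=9.62×(-2.396)=-23.049520; √(2b)=4.386342; u=(-23.049520+33.991)/4.386342=2.494443, w=(-23.049520−33.991)/4.386342=-13.004119
k=1: b·v=9.62×(-1.969)=-18.941780; √(2b)=4.386342; u=(-18.941780+12.44)/4.386342=-1.482278, w=(-18.941780−12.44)/4.386342=-7.154430

0: u=2.494443 w=-13.004119
1: u=-1.482278 w=-7.154430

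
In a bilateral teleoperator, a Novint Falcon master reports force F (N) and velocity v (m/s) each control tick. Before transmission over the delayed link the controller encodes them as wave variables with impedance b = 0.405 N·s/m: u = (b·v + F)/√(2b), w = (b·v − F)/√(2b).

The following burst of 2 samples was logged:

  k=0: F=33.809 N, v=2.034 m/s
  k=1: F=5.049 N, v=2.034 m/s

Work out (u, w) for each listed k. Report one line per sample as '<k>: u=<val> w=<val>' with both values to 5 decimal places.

k=0: b·v=0.405×2.034=0.82377; √(2b)=0.90000; u=(0.82377+33.809)/0.90000=38.48086, w=(0.82377−33.809)/0.90000=-36.65026
k=1: b·v=0.405×2.034=0.82377; √(2b)=0.90000; u=(0.82377+5.049)/0.90000=6.52530, w=(0.82377−5.049)/0.90000=-4.69470

0: u=38.48086 w=-36.65026
1: u=6.52530 w=-4.69470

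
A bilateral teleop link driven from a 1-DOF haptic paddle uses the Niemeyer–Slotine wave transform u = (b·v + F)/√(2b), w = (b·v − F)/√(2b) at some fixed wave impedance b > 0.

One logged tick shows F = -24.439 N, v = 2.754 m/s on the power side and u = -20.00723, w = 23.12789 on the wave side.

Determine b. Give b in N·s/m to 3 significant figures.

u + w = 3.1207;  u + w = √(2b)·v, so √(2b) = 3.1207/2.754 = 1.1331.
b = (√(2b))²/2 = 1.2840/2 = 0.6420.
(Check via u − w = 2F/√(2b): u − w = -43.1351, 2F/√(2b) = -43.1351.)

b = 0.642 N·s/m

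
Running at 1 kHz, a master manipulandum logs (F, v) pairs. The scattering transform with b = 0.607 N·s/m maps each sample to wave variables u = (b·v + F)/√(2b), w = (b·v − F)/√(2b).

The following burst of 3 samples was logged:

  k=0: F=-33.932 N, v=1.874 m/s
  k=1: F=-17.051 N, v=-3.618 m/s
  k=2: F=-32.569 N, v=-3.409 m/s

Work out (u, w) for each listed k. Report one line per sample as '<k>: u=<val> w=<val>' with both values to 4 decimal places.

0: u=-29.7640 w=31.8288
1: u=-17.4685 w=13.4822
2: u=-31.4374 w=27.6813

k=0: b·v=0.607×1.874=1.1375; √(2b)=1.1018; u=(1.1375+(-33.932))/1.1018=-29.7640, w=(1.1375−(-33.932))/1.1018=31.8288
k=1: b·v=0.607×(-3.618)=-2.1961; √(2b)=1.1018; u=(-2.1961+(-17.051))/1.1018=-17.4685, w=(-2.1961−(-17.051))/1.1018=13.4822
k=2: b·v=0.607×(-3.409)=-2.0693; √(2b)=1.1018; u=(-2.0693+(-32.569))/1.1018=-31.4374, w=(-2.0693−(-32.569))/1.1018=27.6813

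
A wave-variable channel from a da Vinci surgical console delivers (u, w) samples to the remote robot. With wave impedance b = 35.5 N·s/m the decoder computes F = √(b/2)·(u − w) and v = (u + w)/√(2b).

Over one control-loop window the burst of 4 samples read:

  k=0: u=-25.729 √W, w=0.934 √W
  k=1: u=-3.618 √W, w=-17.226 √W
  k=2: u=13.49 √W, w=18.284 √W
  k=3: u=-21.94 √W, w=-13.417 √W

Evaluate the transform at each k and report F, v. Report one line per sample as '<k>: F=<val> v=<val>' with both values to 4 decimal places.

0: F=-112.3332 v=-2.9426
1: F=57.3315 v=-2.4737
2: F=-20.1975 v=3.7709
3: F=-35.9080 v=-4.1961

k=0: u−w=-26.6630, u+w=-24.7950; √(b/2)=4.2131, √(2b)=8.4261; F=4.2131×(-26.663)=-112.3332, v=-24.7950/8.4261=-2.9426
k=1: u−w=13.6080, u+w=-20.8440; √(b/2)=4.2131, √(2b)=8.4261; F=4.2131×13.608=57.3315, v=-20.8440/8.4261=-2.4737
k=2: u−w=-4.7940, u+w=31.7740; √(b/2)=4.2131, √(2b)=8.4261; F=4.2131×(-4.794)=-20.1975, v=31.7740/8.4261=3.7709
k=3: u−w=-8.5230, u+w=-35.3570; √(b/2)=4.2131, √(2b)=8.4261; F=4.2131×(-8.523)=-35.9080, v=-35.3570/8.4261=-4.1961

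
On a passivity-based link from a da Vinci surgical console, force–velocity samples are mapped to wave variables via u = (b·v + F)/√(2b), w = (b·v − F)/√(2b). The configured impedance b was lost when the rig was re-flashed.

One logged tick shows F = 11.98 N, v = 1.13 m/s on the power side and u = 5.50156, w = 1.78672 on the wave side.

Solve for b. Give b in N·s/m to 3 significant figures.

u + w = 7.28828;  u + w = √(2b)·v, so √(2b) = 7.28828/1.13 = 6.44981.
b = (√(2b))²/2 = 41.59999/2 = 20.79999.
(Check via u − w = 2F/√(2b): u − w = 3.71484, 2F/√(2b) = 3.71484.)

b = 20.8 N·s/m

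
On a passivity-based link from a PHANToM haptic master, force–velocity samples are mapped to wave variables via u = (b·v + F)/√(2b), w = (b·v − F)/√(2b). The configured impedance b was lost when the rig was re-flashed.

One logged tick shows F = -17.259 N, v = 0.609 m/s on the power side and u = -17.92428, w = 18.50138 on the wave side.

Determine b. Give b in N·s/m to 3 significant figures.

b = 0.449 N·s/m

u + w = 0.5771;  u + w = √(2b)·v, so √(2b) = 0.5771/0.609 = 0.9476.
b = (√(2b))²/2 = 0.8980/2 = 0.4490.
(Check via u − w = 2F/√(2b): u − w = -36.4257, 2F/√(2b) = -36.4260.)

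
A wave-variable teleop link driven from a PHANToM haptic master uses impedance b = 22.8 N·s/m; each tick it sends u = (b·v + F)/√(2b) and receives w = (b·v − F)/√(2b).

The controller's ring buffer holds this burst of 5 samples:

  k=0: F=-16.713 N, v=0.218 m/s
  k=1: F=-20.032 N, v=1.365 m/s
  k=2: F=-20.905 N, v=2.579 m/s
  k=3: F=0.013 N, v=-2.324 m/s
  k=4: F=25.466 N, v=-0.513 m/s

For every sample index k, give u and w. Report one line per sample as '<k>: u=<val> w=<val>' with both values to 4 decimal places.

k=0: b·v=22.8×0.218=4.9704; √(2b)=6.7528; u=(4.9704+(-16.713))/6.7528=-1.7389, w=(4.9704−(-16.713))/6.7528=3.2110
k=1: b·v=22.8×1.365=31.1220; √(2b)=6.7528; u=(31.1220+(-20.032))/6.7528=1.6423, w=(31.1220−(-20.032))/6.7528=7.5753
k=2: b·v=22.8×2.579=58.8012; √(2b)=6.7528; u=(58.8012+(-20.905))/6.7528=5.6119, w=(58.8012−(-20.905))/6.7528=11.8035
k=3: b·v=22.8×(-2.324)=-52.9872; √(2b)=6.7528; u=(-52.9872+0.013)/6.7528=-7.8448, w=(-52.9872−0.013)/6.7528=-7.8487
k=4: b·v=22.8×(-0.513)=-11.6964; √(2b)=6.7528; u=(-11.6964+25.466)/6.7528=2.0391, w=(-11.6964−25.466)/6.7528=-5.5033

0: u=-1.7389 w=3.2110
1: u=1.6423 w=7.5753
2: u=5.6119 w=11.8035
3: u=-7.8448 w=-7.8487
4: u=2.0391 w=-5.5033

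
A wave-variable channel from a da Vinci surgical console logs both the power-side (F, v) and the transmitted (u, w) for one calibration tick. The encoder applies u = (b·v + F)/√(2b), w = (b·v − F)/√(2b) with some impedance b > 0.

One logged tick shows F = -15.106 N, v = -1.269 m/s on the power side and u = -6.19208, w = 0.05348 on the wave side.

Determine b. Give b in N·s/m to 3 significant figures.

u + w = -6.1386;  u + w = √(2b)·v, so √(2b) = -6.1386/(-1.269) = 4.8374.
b = (√(2b))²/2 = 23.4000/2 = 11.7000.
(Check via u − w = 2F/√(2b): u − w = -6.2456, 2F/√(2b) = -6.2456.)

b = 11.7 N·s/m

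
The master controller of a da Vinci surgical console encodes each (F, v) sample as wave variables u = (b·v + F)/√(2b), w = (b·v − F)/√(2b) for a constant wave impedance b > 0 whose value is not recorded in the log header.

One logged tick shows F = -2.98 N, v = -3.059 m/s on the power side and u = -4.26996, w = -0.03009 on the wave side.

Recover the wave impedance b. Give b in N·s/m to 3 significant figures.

b = 0.988 N·s/m

u + w = -4.3001;  u + w = √(2b)·v, so √(2b) = -4.3001/(-3.059) = 1.4057.
b = (√(2b))²/2 = 1.9760/2 = 0.9880.
(Check via u − w = 2F/√(2b): u − w = -4.2399, 2F/√(2b) = -4.2399.)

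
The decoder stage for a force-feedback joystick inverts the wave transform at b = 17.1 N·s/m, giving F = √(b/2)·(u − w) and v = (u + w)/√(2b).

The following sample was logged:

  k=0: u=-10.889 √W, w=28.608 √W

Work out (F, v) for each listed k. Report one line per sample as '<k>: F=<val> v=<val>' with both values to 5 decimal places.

0: F=-115.49074 v=3.02989

k=0: u−w=-39.49700, u+w=17.71900; √(b/2)=2.92404, √(2b)=5.84808; F=2.92404×(-39.497)=-115.49074, v=17.71900/5.84808=3.02989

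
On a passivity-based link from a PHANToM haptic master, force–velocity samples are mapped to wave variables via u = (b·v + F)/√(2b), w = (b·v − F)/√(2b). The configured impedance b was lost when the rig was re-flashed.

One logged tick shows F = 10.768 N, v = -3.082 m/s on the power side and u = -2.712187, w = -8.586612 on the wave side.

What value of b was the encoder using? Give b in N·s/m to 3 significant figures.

u + w = -11.298799;  u + w = √(2b)·v, so √(2b) = -11.298799/(-3.082) = 3.666061.
b = (√(2b))²/2 = 13.440001/2 = 6.720000.
(Check via u − w = 2F/√(2b): u − w = 5.874425, 2F/√(2b) = 5.874425.)

b = 6.72 N·s/m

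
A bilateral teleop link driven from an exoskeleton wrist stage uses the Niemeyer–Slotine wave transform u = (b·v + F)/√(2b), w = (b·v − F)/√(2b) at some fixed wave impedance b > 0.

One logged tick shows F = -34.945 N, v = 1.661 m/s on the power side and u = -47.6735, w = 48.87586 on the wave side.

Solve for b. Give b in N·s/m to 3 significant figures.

u + w = 1.20236;  u + w = √(2b)·v, so √(2b) = 1.20236/1.661 = 0.72388.
b = (√(2b))²/2 = 0.52400/2 = 0.26200.
(Check via u − w = 2F/√(2b): u − w = -96.54936, 2F/√(2b) = -96.54953.)

b = 0.262 N·s/m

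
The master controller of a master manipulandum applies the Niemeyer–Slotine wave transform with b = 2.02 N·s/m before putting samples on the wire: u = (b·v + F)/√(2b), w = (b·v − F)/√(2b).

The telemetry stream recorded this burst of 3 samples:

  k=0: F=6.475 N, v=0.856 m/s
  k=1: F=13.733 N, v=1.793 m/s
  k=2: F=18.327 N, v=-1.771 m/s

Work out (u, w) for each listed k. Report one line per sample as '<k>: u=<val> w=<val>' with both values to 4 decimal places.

k=0: b·v=2.02×0.856=1.7291; √(2b)=2.0100; u=(1.7291+6.475)/2.0100=4.0817, w=(1.7291−6.475)/2.0100=-2.3612
k=1: b·v=2.02×1.793=3.6219; √(2b)=2.0100; u=(3.6219+13.733)/2.0100=8.6344, w=(3.6219−13.733)/2.0100=-5.0305
k=2: b·v=2.02×(-1.771)=-3.5774; √(2b)=2.0100; u=(-3.5774+18.327)/2.0100=7.3382, w=(-3.5774−18.327)/2.0100=-10.8979

0: u=4.0817 w=-2.3612
1: u=8.6344 w=-5.0305
2: u=7.3382 w=-10.8979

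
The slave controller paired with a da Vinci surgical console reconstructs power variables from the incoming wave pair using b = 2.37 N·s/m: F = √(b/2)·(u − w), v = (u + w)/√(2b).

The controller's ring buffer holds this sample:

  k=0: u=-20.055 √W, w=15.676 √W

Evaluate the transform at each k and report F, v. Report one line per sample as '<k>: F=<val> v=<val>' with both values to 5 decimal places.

k=0: u−w=-35.73100, u+w=-4.37900; √(b/2)=1.08858, √(2b)=2.17715; F=1.08858×(-35.731)=-38.89595, v=-4.37900/2.17715=-2.01134

0: F=-38.89595 v=-2.01134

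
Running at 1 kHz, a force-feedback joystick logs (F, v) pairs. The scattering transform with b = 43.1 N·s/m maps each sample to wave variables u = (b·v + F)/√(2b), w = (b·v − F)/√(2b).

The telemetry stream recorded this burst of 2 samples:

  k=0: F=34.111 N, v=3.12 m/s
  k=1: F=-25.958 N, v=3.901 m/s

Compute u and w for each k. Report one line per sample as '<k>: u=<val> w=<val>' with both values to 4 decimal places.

0: u=18.1577 w=10.8096
1: u=15.3133 w=20.9051

k=0: b·v=43.1×3.12=134.4720; √(2b)=9.2844; u=(134.4720+34.111)/9.2844=18.1577, w=(134.4720−34.111)/9.2844=10.8096
k=1: b·v=43.1×3.901=168.1331; √(2b)=9.2844; u=(168.1331+(-25.958))/9.2844=15.3133, w=(168.1331−(-25.958))/9.2844=20.9051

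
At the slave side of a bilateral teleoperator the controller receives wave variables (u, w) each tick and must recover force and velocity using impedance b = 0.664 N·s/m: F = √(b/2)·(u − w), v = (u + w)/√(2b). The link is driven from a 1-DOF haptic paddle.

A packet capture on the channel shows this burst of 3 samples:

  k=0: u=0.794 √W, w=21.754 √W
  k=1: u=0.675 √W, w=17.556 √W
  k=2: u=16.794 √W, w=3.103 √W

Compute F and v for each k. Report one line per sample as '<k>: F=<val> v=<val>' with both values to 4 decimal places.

0: F=-12.0770 v=19.5663
1: F=-9.7267 v=15.8202
2: F=7.8887 v=17.2659

k=0: u−w=-20.9600, u+w=22.5480; √(b/2)=0.5762, √(2b)=1.1524; F=0.5762×(-20.96)=-12.0770, v=22.5480/1.1524=19.5663
k=1: u−w=-16.8810, u+w=18.2310; √(b/2)=0.5762, √(2b)=1.1524; F=0.5762×(-16.881)=-9.7267, v=18.2310/1.1524=15.8202
k=2: u−w=13.6910, u+w=19.8970; √(b/2)=0.5762, √(2b)=1.1524; F=0.5762×13.691=7.8887, v=19.8970/1.1524=17.2659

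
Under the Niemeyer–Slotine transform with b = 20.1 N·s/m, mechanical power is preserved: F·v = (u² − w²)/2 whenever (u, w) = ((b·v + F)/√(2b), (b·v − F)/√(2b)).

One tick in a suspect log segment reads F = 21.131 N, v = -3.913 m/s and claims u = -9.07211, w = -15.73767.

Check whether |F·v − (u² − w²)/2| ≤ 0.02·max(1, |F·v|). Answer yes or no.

yes

F·v = 21.131×(-3.913) = -82.68560 W.
(u² − w²)/2 = (82.30318 − 247.67426)/2 = -82.68554 W.
|Δ| = 0.00006;  2% of max(1, |F·v|) = 1.65371.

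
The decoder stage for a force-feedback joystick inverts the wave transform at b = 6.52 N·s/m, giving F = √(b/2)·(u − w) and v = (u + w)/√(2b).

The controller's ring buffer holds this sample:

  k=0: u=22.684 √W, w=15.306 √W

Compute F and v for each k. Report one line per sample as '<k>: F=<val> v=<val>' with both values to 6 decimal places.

0: F=13.321326 v=10.520357

k=0: u−w=7.378000, u+w=37.990000; √(b/2)=1.805547, √(2b)=3.611094; F=1.805547×7.378=13.321326, v=37.990000/3.611094=10.520357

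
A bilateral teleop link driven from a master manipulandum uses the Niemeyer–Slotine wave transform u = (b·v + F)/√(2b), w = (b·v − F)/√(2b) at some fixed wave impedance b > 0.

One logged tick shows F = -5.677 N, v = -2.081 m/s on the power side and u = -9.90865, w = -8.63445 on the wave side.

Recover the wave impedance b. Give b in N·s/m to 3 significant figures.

u + w = -18.54310;  u + w = √(2b)·v, so √(2b) = -18.54310/(-2.081) = 8.91067.
b = (√(2b))²/2 = 79.40000/2 = 39.70000.
(Check via u − w = 2F/√(2b): u − w = -1.27420, 2F/√(2b) = -1.27420.)

b = 39.7 N·s/m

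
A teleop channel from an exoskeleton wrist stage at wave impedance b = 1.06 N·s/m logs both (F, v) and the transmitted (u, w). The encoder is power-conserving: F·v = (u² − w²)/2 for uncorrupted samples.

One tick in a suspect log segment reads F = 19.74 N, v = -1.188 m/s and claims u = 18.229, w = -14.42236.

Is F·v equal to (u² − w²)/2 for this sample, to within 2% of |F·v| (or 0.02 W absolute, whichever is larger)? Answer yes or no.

no

F·v = 19.74×(-1.188) = -23.4511 W.
(u² − w²)/2 = (332.2964 − 208.0045)/2 = 62.1460 W.
|Δ| = 85.5971;  2% of max(1, |F·v|) = 0.4690.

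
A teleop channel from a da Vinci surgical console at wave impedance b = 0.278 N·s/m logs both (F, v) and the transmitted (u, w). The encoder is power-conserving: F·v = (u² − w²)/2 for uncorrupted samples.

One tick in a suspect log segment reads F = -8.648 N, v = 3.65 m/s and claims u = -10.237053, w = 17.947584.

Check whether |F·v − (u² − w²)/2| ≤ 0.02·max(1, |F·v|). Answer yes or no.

F·v = (-8.648)×3.65 = -31.565200 W.
(u² − w²)/2 = (104.797254 − 322.115771)/2 = -108.659259 W.
|Δ| = 77.094059;  2% of max(1, |F·v|) = 0.631304.

no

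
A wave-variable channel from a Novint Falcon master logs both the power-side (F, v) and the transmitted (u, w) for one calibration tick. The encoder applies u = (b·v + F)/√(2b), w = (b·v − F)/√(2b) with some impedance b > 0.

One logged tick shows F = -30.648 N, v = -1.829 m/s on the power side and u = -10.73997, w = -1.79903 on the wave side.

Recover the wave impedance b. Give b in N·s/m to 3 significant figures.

b = 23.5 N·s/m

u + w = -12.5390;  u + w = √(2b)·v, so √(2b) = -12.5390/(-1.829) = 6.8557.
b = (√(2b))²/2 = 47.0001/2 = 23.5000.
(Check via u − w = 2F/√(2b): u − w = -8.9409, 2F/√(2b) = -8.9409.)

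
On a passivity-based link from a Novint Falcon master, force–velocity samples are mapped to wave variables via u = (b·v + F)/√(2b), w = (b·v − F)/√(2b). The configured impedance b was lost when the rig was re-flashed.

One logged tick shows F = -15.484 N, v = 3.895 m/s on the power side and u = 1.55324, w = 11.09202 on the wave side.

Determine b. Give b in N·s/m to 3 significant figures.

b = 5.27 N·s/m

u + w = 12.645260;  u + w = √(2b)·v, so √(2b) = 12.645260/3.895 = 3.246537.
b = (√(2b))²/2 = 10.540000/2 = 5.270000.
(Check via u − w = 2F/√(2b): u − w = -9.538780, 2F/√(2b) = -9.538781.)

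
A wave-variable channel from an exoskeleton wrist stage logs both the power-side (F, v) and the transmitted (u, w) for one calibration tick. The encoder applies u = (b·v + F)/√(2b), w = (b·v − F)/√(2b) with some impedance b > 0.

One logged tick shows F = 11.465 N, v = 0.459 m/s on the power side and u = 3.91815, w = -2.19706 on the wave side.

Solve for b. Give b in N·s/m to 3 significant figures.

b = 7.03 N·s/m

u + w = 1.7211;  u + w = √(2b)·v, so √(2b) = 1.7211/0.459 = 3.7497.
b = (√(2b))²/2 = 14.0599/2 = 7.0299.
(Check via u − w = 2F/√(2b): u − w = 6.1152, 2F/√(2b) = 6.1152.)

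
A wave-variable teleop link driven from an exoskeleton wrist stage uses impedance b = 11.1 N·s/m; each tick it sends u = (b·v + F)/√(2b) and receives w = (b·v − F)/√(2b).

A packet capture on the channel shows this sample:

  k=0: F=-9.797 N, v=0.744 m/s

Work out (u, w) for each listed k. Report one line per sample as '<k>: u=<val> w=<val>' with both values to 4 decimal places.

k=0: b·v=11.1×0.744=8.2584; √(2b)=4.7117; u=(8.2584+(-9.797))/4.7117=-0.3265, w=(8.2584−(-9.797))/4.7117=3.8320

0: u=-0.3265 w=3.8320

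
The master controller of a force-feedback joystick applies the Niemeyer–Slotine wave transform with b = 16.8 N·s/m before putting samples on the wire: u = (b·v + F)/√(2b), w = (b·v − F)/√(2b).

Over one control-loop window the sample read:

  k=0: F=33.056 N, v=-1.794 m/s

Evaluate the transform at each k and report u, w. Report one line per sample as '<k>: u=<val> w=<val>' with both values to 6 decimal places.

k=0: b·v=16.8×(-1.794)=-30.139200; √(2b)=5.796551; u=(-30.139200+33.056)/5.796551=0.503196, w=(-30.139200−33.056)/5.796551=-10.902208

0: u=0.503196 w=-10.902208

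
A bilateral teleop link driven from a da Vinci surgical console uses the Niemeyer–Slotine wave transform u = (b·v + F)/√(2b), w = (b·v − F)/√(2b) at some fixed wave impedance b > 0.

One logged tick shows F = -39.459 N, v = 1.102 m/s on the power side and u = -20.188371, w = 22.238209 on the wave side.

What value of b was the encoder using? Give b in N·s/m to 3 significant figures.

u + w = 2.049838;  u + w = √(2b)·v, so √(2b) = 2.049838/1.102 = 1.860107.
b = (√(2b))²/2 = 3.459998/2 = 1.729999.
(Check via u − w = 2F/√(2b): u − w = -42.426580, 2F/√(2b) = -42.426590.)

b = 1.73 N·s/m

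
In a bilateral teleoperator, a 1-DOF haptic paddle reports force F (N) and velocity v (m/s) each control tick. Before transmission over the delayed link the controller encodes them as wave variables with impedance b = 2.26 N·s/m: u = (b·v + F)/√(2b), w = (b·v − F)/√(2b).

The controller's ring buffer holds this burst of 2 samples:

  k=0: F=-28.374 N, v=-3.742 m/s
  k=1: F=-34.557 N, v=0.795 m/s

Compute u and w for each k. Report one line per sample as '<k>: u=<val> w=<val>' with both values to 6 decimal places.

0: u=-17.323808 w=9.368206
1: u=-15.409149 w=17.099342

k=0: b·v=2.26×(-3.742)=-8.456920; √(2b)=2.126029; u=(-8.456920+(-28.374))/2.126029=-17.323808, w=(-8.456920−(-28.374))/2.126029=9.368206
k=1: b·v=2.26×0.795=1.796700; √(2b)=2.126029; u=(1.796700+(-34.557))/2.126029=-15.409149, w=(1.796700−(-34.557))/2.126029=17.099342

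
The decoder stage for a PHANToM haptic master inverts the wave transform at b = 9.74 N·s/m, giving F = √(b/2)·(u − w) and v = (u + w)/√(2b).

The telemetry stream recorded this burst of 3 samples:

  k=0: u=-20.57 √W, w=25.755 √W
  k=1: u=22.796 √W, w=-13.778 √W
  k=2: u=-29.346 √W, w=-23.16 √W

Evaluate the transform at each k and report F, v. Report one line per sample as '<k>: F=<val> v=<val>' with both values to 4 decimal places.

k=0: u−w=-46.3250, u+w=5.1850; √(b/2)=2.2068, √(2b)=4.4136; F=2.2068×(-46.325)=-102.2304, v=5.1850/4.4136=1.1748
k=1: u−w=36.5740, u+w=9.0180; √(b/2)=2.2068, √(2b)=4.4136; F=2.2068×36.574=80.7118, v=9.0180/4.4136=2.0432
k=2: u−w=-6.1860, u+w=-52.5060; √(b/2)=2.2068, √(2b)=4.4136; F=2.2068×(-6.186)=-13.6513, v=-52.5060/4.4136=-11.8964

0: F=-102.2304 v=1.1748
1: F=80.7118 v=2.0432
2: F=-13.6513 v=-11.8964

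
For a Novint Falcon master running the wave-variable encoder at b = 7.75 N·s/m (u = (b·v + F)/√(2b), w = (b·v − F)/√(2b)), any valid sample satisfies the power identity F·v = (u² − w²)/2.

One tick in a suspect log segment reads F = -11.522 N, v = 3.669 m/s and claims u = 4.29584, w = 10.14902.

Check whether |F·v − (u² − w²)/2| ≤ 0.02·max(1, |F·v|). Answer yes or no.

F·v = (-11.522)×3.669 = -42.27422 W.
(u² − w²)/2 = (18.45424 − 103.00261)/2 = -42.27418 W.
|Δ| = 0.00004;  2% of max(1, |F·v|) = 0.84548.

yes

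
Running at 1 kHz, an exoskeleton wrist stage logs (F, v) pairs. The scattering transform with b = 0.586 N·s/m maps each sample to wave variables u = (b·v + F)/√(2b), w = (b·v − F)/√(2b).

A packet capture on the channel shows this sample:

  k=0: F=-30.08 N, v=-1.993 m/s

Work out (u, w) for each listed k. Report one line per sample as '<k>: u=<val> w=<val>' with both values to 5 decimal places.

k=0: b·v=0.586×(-1.993)=-1.16790; √(2b)=1.08259; u=(-1.16790+(-30.08))/1.08259=-28.86403, w=(-1.16790−(-30.08))/1.08259=26.70643

0: u=-28.86403 w=26.70643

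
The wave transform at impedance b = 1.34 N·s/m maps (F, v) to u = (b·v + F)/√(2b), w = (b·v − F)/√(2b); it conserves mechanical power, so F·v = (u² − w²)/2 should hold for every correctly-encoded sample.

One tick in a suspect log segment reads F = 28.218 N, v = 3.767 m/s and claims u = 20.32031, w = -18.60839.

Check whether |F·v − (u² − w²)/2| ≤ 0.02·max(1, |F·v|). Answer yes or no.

no

F·v = 28.218×3.767 = 106.2972 W.
(u² − w²)/2 = (412.9150 − 346.2722)/2 = 33.3214 W.
|Δ| = 72.9758;  2% of max(1, |F·v|) = 2.1259.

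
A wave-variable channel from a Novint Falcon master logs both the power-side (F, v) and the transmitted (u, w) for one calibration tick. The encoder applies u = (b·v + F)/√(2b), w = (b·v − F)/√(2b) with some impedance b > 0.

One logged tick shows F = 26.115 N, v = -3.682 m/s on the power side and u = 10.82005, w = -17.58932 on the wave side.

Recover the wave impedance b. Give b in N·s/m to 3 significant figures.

b = 1.69 N·s/m

u + w = -6.76927;  u + w = √(2b)·v, so √(2b) = -6.76927/(-3.682) = 1.83848.
b = (√(2b))²/2 = 3.38000/2 = 1.69000.
(Check via u − w = 2F/√(2b): u − w = 28.40937, 2F/√(2b) = 28.40939.)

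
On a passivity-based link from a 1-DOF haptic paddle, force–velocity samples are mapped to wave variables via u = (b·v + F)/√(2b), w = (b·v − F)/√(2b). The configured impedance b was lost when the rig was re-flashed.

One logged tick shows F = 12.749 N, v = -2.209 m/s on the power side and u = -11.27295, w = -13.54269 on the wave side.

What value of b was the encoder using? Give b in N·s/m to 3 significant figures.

u + w = -24.81564;  u + w = √(2b)·v, so √(2b) = -24.81564/(-2.209) = 11.23388.
b = (√(2b))²/2 = 126.20005/2 = 63.10003.
(Check via u − w = 2F/√(2b): u − w = 2.26974, 2F/√(2b) = 2.26974.)

b = 63.1 N·s/m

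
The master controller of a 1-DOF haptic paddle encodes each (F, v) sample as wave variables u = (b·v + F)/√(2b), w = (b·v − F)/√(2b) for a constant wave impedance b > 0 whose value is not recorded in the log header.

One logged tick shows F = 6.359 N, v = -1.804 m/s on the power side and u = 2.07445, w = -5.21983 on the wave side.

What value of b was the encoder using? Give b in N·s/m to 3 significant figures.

b = 1.52 N·s/m

u + w = -3.14538;  u + w = √(2b)·v, so √(2b) = -3.14538/(-1.804) = 1.74356.
b = (√(2b))²/2 = 3.04000/2 = 1.52000.
(Check via u − w = 2F/√(2b): u − w = 7.29428, 2F/√(2b) = 7.29428.)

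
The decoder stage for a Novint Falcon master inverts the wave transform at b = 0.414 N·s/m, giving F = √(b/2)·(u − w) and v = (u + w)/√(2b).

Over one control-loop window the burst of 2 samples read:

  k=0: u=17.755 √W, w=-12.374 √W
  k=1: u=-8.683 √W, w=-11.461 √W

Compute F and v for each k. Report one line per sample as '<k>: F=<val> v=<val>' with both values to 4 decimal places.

k=0: u−w=30.1290, u+w=5.3810; √(b/2)=0.4550, √(2b)=0.9099; F=0.4550×30.129=13.7079, v=5.3810/0.9099=5.9135
k=1: u−w=2.7780, u+w=-20.1440; √(b/2)=0.4550, √(2b)=0.9099; F=0.4550×2.778=1.2639, v=-20.1440/0.9099=-22.1376

0: F=13.7079 v=5.9135
1: F=1.2639 v=-22.1376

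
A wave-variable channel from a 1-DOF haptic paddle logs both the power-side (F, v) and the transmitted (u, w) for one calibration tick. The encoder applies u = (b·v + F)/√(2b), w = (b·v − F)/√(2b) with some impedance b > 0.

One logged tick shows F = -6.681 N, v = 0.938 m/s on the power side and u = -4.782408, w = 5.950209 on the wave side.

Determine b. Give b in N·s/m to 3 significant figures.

b = 0.775 N·s/m

u + w = 1.167801;  u + w = √(2b)·v, so √(2b) = 1.167801/0.938 = 1.244990.
b = (√(2b))²/2 = 1.550001/2 = 0.775001.
(Check via u − w = 2F/√(2b): u − w = -10.732617, 2F/√(2b) = -10.732613.)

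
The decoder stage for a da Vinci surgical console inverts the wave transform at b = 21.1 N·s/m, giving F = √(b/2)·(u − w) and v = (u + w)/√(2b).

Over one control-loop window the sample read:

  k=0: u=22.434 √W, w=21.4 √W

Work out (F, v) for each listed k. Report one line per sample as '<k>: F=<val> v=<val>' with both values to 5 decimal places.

0: F=3.35851 v=6.74769

k=0: u−w=1.03400, u+w=43.83400; √(b/2)=3.24808, √(2b)=6.49615; F=3.24808×1.034=3.35851, v=43.83400/6.49615=6.74769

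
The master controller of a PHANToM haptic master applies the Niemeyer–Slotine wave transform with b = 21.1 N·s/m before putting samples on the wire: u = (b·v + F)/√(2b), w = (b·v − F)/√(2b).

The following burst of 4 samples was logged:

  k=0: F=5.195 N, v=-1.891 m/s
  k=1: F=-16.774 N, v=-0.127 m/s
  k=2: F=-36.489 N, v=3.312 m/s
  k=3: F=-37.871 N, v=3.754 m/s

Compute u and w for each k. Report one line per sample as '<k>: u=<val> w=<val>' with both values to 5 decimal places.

k=0: b·v=21.1×(-1.891)=-39.90010; √(2b)=6.49615; u=(-39.90010+5.195)/6.49615=-5.34241, w=(-39.90010−5.195)/6.49615=-6.94182
k=1: b·v=21.1×(-0.127)=-2.67970; √(2b)=6.49615; u=(-2.67970+(-16.774))/6.49615=-2.99465, w=(-2.67970−(-16.774))/6.49615=2.16964
k=2: b·v=21.1×3.312=69.88320; √(2b)=6.49615; u=(69.88320+(-36.489))/6.49615=5.14061, w=(69.88320−(-36.489))/6.49615=16.37465
k=3: b·v=21.1×3.754=79.20940; √(2b)=6.49615; u=(79.20940+(-37.871))/6.49615=6.36352, w=(79.20940−(-37.871))/6.49615=18.02304

0: u=-5.34241 w=-6.94182
1: u=-2.99465 w=2.16964
2: u=5.14061 w=16.37465
3: u=6.36352 w=18.02304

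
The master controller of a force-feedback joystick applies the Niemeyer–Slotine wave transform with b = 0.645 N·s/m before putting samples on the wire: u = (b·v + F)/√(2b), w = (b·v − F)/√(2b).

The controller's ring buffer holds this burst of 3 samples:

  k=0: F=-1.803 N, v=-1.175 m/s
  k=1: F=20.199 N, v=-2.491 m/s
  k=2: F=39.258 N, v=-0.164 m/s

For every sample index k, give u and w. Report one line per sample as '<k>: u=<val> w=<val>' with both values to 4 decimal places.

k=0: b·v=0.645×(-1.175)=-0.7579; √(2b)=1.1358; u=(-0.7579+(-1.803))/1.1358=-2.2547, w=(-0.7579−(-1.803))/1.1358=0.9202
k=1: b·v=0.645×(-2.491)=-1.6067; √(2b)=1.1358; u=(-1.6067+20.199)/1.1358=16.3696, w=(-1.6067−20.199)/1.1358=-19.1988
k=2: b·v=0.645×(-0.164)=-0.1058; √(2b)=1.1358; u=(-0.1058+39.258)/1.1358=34.4716, w=(-0.1058−39.258)/1.1358=-34.6579

0: u=-2.2547 w=0.9202
1: u=16.3696 w=-19.1988
2: u=34.4716 w=-34.6579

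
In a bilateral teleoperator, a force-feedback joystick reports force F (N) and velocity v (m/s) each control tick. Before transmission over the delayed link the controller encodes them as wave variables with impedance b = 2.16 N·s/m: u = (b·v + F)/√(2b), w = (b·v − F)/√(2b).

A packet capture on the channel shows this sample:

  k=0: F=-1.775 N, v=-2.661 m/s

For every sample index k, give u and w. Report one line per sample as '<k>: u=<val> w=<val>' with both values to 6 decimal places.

0: u=-3.619390 w=-1.911395

k=0: b·v=2.16×(-2.661)=-5.747760; √(2b)=2.078461; u=(-5.747760+(-1.775))/2.078461=-3.619390, w=(-5.747760−(-1.775))/2.078461=-1.911395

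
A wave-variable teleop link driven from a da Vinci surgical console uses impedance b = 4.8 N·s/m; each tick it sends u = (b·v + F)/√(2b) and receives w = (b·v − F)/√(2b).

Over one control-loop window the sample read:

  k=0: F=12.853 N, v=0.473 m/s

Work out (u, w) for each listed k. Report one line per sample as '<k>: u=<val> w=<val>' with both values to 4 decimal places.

k=0: b·v=4.8×0.473=2.2704; √(2b)=3.0984; u=(2.2704+12.853)/3.0984=4.8811, w=(2.2704−12.853)/3.0984=-3.4155

0: u=4.8811 w=-3.4155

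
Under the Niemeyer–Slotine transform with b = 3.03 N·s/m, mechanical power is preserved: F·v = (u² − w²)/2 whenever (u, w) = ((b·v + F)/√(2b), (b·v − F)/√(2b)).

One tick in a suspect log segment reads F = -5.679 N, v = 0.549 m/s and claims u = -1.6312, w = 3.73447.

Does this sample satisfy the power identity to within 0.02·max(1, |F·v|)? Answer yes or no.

no

F·v = (-5.679)×0.549 = -3.1178 W.
(u² − w²)/2 = (2.6608 − 13.9463)/2 = -5.6427 W.
|Δ| = 2.5250;  2% of max(1, |F·v|) = 0.0624.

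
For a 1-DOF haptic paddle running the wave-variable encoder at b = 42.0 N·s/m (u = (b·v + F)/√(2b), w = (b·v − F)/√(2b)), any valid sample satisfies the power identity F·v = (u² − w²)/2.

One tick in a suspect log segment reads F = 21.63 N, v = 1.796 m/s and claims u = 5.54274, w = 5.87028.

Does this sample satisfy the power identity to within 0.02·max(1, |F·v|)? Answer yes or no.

no

F·v = 21.63×1.796 = 38.84748 W.
(u² − w²)/2 = (30.72197 − 34.46019)/2 = -1.86911 W.
|Δ| = 40.71659;  2% of max(1, |F·v|) = 0.77695.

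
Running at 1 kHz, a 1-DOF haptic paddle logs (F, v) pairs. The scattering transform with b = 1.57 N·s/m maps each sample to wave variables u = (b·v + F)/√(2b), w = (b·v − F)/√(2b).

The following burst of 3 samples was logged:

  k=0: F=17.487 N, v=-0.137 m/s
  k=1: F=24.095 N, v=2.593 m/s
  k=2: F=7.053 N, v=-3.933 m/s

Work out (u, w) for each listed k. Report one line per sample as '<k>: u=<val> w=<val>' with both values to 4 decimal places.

0: u=9.7471 w=-9.9899
1: u=15.8950 w=-11.3002
2: u=0.4956 w=-7.4649

k=0: b·v=1.57×(-0.137)=-0.2151; √(2b)=1.7720; u=(-0.2151+17.487)/1.7720=9.7471, w=(-0.2151−17.487)/1.7720=-9.9899
k=1: b·v=1.57×2.593=4.0710; √(2b)=1.7720; u=(4.0710+24.095)/1.7720=15.8950, w=(4.0710−24.095)/1.7720=-11.3002
k=2: b·v=1.57×(-3.933)=-6.1748; √(2b)=1.7720; u=(-6.1748+7.053)/1.7720=0.4956, w=(-6.1748−7.053)/1.7720=-7.4649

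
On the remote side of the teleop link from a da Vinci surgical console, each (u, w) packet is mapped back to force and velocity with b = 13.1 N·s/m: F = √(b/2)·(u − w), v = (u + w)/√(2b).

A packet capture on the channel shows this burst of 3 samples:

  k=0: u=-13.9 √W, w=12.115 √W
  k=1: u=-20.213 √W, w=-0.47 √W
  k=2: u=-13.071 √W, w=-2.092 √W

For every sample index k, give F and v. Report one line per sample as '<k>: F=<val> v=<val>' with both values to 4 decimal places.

k=0: u−w=-26.0150, u+w=-1.7850; √(b/2)=2.5593, √(2b)=5.1186; F=2.5593×(-26.015)=-66.5801, v=-1.7850/5.1186=-0.3487
k=1: u−w=-19.7430, u+w=-20.6830; √(b/2)=2.5593, √(2b)=5.1186; F=2.5593×(-19.743)=-50.5282, v=-20.6830/5.1186=-4.0408
k=2: u−w=-10.9790, u+w=-15.1630; √(b/2)=2.5593, √(2b)=5.1186; F=2.5593×(-10.979)=-28.0985, v=-15.1630/5.1186=-2.9623

0: F=-66.5801 v=-0.3487
1: F=-50.5282 v=-4.0408
2: F=-28.0985 v=-2.9623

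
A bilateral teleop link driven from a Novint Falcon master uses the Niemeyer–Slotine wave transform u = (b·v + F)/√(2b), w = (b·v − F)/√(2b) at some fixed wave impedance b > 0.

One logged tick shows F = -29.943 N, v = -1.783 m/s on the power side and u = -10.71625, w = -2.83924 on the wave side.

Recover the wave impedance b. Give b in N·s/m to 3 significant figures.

b = 28.9 N·s/m

u + w = -13.55549;  u + w = √(2b)·v, so √(2b) = -13.55549/(-1.783) = 7.60263.
b = (√(2b))²/2 = 57.79999/2 = 28.89999.
(Check via u − w = 2F/√(2b): u − w = -7.87701, 2F/√(2b) = -7.87701.)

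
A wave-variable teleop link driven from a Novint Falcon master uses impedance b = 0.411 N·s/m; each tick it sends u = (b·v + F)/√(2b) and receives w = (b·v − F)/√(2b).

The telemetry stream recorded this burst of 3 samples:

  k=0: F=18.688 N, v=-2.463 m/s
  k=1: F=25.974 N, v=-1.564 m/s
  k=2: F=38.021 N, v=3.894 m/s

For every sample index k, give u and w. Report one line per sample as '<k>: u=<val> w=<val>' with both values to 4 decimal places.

0: u=19.4958 w=-21.7289
1: u=27.9396 w=-29.3576
2: u=43.7013 w=-40.1708

k=0: b·v=0.411×(-2.463)=-1.0123; √(2b)=0.9066; u=(-1.0123+18.688)/0.9066=19.4958, w=(-1.0123−18.688)/0.9066=-21.7289
k=1: b·v=0.411×(-1.564)=-0.6428; √(2b)=0.9066; u=(-0.6428+25.974)/0.9066=27.9396, w=(-0.6428−25.974)/0.9066=-29.3576
k=2: b·v=0.411×3.894=1.6004; √(2b)=0.9066; u=(1.6004+38.021)/0.9066=43.7013, w=(1.6004−38.021)/0.9066=-40.1708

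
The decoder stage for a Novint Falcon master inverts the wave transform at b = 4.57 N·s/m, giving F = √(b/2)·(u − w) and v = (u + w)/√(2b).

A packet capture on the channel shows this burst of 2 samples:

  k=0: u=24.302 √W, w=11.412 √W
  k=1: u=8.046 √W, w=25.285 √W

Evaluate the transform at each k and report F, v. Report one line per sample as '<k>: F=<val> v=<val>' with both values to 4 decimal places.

0: F=19.4848 v=11.8131
1: F=-26.0588 v=11.0249

k=0: u−w=12.8900, u+w=35.7140; √(b/2)=1.5116, √(2b)=3.0232; F=1.5116×12.89=19.4848, v=35.7140/3.0232=11.8131
k=1: u−w=-17.2390, u+w=33.3310; √(b/2)=1.5116, √(2b)=3.0232; F=1.5116×(-17.239)=-26.0588, v=33.3310/3.0232=11.0249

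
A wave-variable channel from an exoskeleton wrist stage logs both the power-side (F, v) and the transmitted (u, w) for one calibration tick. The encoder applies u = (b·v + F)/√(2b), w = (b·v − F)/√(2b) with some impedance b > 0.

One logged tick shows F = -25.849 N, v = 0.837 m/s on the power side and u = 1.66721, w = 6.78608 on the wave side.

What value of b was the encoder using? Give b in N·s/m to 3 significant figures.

b = 51 N·s/m

u + w = 8.45329;  u + w = √(2b)·v, so √(2b) = 8.45329/0.837 = 10.09951.
b = (√(2b))²/2 = 102.00011/2 = 51.00005.
(Check via u − w = 2F/√(2b): u − w = -5.11887, 2F/√(2b) = -5.11886.)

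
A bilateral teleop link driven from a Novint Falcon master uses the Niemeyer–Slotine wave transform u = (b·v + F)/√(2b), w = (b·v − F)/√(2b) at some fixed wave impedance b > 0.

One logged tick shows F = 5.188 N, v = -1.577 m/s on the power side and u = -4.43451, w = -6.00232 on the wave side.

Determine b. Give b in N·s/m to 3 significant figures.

b = 21.9 N·s/m

u + w = -10.4368;  u + w = √(2b)·v, so √(2b) = -10.4368/(-1.577) = 6.6182.
b = (√(2b))²/2 = 43.8000/2 = 21.9000.
(Check via u − w = 2F/√(2b): u − w = 1.5678, 2F/√(2b) = 1.5678.)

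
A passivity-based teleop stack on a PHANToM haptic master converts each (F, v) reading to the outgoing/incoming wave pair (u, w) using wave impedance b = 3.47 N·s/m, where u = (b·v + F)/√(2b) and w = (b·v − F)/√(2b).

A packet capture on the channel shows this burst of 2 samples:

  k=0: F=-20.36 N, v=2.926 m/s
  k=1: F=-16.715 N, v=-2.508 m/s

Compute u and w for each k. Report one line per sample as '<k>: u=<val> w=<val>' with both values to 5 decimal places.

0: u=-3.87444 w=11.58266
1: u=-9.64845 w=3.04140

k=0: b·v=3.47×2.926=10.15322; √(2b)=2.63439; u=(10.15322+(-20.36))/2.63439=-3.87444, w=(10.15322−(-20.36))/2.63439=11.58266
k=1: b·v=3.47×(-2.508)=-8.70276; √(2b)=2.63439; u=(-8.70276+(-16.715))/2.63439=-9.64845, w=(-8.70276−(-16.715))/2.63439=3.04140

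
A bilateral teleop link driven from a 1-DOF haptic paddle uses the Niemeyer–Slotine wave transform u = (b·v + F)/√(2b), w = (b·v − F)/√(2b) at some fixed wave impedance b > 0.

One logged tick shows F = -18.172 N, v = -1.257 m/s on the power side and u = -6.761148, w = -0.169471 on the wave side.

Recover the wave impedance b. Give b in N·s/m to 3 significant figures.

u + w = -6.930619;  u + w = √(2b)·v, so √(2b) = -6.930619/(-1.257) = 5.513619.
b = (√(2b))²/2 = 30.399994/2 = 15.199997.
(Check via u − w = 2F/√(2b): u − w = -6.591677, 2F/√(2b) = -6.591678.)

b = 15.2 N·s/m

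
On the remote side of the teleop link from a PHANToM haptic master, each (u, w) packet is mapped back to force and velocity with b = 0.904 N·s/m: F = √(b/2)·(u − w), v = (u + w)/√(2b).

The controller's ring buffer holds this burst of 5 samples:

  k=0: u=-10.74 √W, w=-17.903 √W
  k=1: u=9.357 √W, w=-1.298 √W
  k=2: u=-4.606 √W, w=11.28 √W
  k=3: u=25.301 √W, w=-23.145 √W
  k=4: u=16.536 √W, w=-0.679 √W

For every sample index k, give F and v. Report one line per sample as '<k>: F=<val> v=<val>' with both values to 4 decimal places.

0: F=4.8158 v=-21.3019
1: F=7.1635 v=5.9935
2: F=-10.6803 v=4.9635
3: F=32.5707 v=1.6034
4: F=11.5738 v=11.7929

k=0: u−w=7.1630, u+w=-28.6430; √(b/2)=0.6723, √(2b)=1.3446; F=0.6723×7.163=4.8158, v=-28.6430/1.3446=-21.3019
k=1: u−w=10.6550, u+w=8.0590; √(b/2)=0.6723, √(2b)=1.3446; F=0.6723×10.655=7.1635, v=8.0590/1.3446=5.9935
k=2: u−w=-15.8860, u+w=6.6740; √(b/2)=0.6723, √(2b)=1.3446; F=0.6723×(-15.886)=-10.6803, v=6.6740/1.3446=4.9635
k=3: u−w=48.4460, u+w=2.1560; √(b/2)=0.6723, √(2b)=1.3446; F=0.6723×48.446=32.5707, v=2.1560/1.3446=1.6034
k=4: u−w=17.2150, u+w=15.8570; √(b/2)=0.6723, √(2b)=1.3446; F=0.6723×17.215=11.5738, v=15.8570/1.3446=11.7929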